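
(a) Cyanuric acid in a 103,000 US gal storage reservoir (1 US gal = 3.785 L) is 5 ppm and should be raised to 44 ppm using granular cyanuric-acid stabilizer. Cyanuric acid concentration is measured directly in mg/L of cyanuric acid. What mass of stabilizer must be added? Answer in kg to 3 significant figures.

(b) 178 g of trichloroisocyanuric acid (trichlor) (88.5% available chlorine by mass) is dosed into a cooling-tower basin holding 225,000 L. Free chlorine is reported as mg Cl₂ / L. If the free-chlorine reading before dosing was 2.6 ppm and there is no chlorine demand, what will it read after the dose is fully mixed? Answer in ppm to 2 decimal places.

(a) 15.2 kg; (b) 3.30 ppm

(a) Volume: 103,000 US gal × 3.785 L/gal = 389,855 L.
(a) CYA to add: (44 − 5) = 39 mg/L × 389,855 L = 15,200 g cyanuric acid.

(b) Available chlorine delivered: 178 g × 0.885 = 157.5 g as Cl₂.
(b) Concentration rise: 157.5 g / 225,000 L = 0.7001 mg/L = 0.70 ppm.
(b) Final FC: 2.6 + 0.70 = 3.30 ppm.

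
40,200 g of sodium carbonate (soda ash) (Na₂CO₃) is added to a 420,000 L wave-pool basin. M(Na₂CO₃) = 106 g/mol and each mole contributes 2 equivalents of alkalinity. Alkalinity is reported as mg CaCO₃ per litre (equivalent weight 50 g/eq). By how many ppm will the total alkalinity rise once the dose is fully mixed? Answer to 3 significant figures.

Moles of Na₂CO₃: 40,200 g ÷ 106 g/mol = 379.2 mol → 758.5 eq of alkalinity.
As CaCO₃: 758.5 eq × 50 g/eq = 37,920 g.
Rise: 37,920 g / 420,000 L × 1000 = 90.3 mg/L.

90.3 ppm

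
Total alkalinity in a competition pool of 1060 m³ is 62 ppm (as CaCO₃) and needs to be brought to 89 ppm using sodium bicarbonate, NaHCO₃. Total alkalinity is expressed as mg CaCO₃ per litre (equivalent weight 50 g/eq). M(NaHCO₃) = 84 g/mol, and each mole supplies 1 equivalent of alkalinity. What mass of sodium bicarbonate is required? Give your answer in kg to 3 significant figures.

Volume: 1060 m³ = 1,060,000 L.
Alkalinity to add: (89 − 62) = 27 mg/L as CaCO₃ × 1,060,000 L = 28,620 g as CaCO₃.
Equivalents: 28,620 g ÷ 50 g/eq = 572.4 eq.
NaHCO₃ supplies 1 eq per mole → 572.4 mol.
Mass: 572.4 mol × 84 g/mol = 48,080 g.

48.1 kg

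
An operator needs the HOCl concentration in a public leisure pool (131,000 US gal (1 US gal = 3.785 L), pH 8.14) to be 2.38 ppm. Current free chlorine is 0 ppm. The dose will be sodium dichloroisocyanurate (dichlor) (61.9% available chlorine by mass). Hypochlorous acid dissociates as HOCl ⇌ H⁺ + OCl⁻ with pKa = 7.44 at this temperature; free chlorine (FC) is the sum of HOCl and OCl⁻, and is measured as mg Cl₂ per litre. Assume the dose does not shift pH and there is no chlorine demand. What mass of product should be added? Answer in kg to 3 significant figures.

11.5 kg

Volume: 131,000 US gal × 3.785 L/gal = 495,835 L.
[OCl⁻]/[HOCl] = 10^(pH − pKa) = 10^(8.14 − 7.44) = 5.012; fraction as HOCl = 1/(1 + 5.012) = 0.1663.
Free chlorine required for 2.38 ppm HOCl: 2.38 / 0.1663 = 14.31 ppm.
FC to add: 14.31 − 0 = 14.31 mg/L as Cl₂.
Cl₂ equivalent: 14.31 mg/L × 495,835 L = 7095 g.
Product at 61.9% available Cl: 7095 / 0.619 = 11,460 g.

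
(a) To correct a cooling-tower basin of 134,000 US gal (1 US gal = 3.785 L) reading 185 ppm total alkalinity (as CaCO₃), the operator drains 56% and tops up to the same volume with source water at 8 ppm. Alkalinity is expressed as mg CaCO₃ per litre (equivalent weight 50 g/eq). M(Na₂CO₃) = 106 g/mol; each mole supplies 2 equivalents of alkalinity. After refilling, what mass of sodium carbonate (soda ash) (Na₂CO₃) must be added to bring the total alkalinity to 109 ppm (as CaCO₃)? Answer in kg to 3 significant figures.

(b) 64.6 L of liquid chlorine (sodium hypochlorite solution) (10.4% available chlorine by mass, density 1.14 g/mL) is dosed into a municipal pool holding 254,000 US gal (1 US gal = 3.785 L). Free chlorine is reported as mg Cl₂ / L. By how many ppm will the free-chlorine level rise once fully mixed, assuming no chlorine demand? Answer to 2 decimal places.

(a) Volume: 134,000 US gal × 3.785 L/gal = 507,190 L.
(a) After draining 56% and refilling: 185 × 0.44 + 8 × 0.56 = 85.88 ppm.
(a) Deficit to target: 109 − 85.88 = 23.12 mg/L.
(a) As CaCO₃: 23.12 mg/L × 507,190 L = 11,730 g; ÷ 50 g/eq ÷ 2 = 117.3 mol Na₂CO₃.
(a) Mass: 117.3 × 106 = 12,430 g.

(b) Volume: 254,000 US gal × 3.785 L/gal = 961,390 L.
(b) Mass of solution: 64.6 L × 1000 mL/L × 1.14 g/mL = 73,640 g.
(b) Available chlorine delivered: 73,640 g × 0.104 = 7659 g as Cl₂.
(b) Concentration rise: 7659 g / 961,390 L = 7.967 mg/L = 7.97 ppm.

(a) 12.4 kg; (b) 7.97 ppm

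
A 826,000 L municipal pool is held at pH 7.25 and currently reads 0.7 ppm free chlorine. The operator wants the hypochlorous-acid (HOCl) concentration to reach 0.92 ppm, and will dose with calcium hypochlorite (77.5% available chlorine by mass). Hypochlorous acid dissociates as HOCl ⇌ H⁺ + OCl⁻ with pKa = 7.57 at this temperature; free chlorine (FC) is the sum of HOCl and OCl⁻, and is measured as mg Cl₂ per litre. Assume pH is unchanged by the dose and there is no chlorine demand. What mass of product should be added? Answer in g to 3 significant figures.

704 g

[OCl⁻]/[HOCl] = 10^(pH − pKa) = 10^(7.25 − 7.57) = 0.4786; fraction as HOCl = 1/(1 + 0.4786) = 0.6763.
Free chlorine required for 0.92 ppm HOCl: 0.92 / 0.6763 = 1.36 ppm.
FC to add: 1.36 − 0.7 = 0.6603 mg/L as Cl₂.
Cl₂ equivalent: 0.6603 mg/L × 826,000 L = 545.4 g.
Product at 77.5% available Cl: 545.4 / 0.775 = 703.8 g.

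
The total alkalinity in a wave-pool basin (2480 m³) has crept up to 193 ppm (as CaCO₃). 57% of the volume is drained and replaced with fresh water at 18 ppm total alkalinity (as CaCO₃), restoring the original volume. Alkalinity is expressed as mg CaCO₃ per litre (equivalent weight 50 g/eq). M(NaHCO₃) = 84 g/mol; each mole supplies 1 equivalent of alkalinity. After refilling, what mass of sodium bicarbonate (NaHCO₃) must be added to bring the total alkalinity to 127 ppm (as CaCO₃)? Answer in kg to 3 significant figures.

141 kg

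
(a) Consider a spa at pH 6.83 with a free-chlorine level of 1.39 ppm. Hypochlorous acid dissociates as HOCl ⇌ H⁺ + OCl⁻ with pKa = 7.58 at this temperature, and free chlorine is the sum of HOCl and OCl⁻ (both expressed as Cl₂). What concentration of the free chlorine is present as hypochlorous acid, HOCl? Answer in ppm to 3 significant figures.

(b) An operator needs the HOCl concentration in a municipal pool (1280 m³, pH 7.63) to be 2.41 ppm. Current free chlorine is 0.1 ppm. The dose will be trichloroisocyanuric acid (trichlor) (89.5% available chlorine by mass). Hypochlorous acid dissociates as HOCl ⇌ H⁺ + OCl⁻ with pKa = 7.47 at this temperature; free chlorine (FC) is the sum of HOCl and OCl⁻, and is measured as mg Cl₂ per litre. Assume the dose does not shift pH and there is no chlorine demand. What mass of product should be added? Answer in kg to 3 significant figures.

(a) [OCl⁻]/[HOCl] = 10^(pH − pKa) = 10^(6.83 − 7.58) = 10^-0.75 = 0.1778.
(a) Fraction as HOCl = 1 / (1 + 0.1778) = 0.849.
(a) HOCl = 0.849 × 1.39 ppm = 1.18 ppm.

(b) Volume: 1280 m³ = 1,280,000 L.
(b) [OCl⁻]/[HOCl] = 10^(pH − pKa) = 10^(7.63 − 7.47) = 1.445; fraction as HOCl = 1/(1 + 1.445) = 0.4089.
(b) Free chlorine required for 2.41 ppm HOCl: 2.41 / 0.4089 = 5.894 ppm.
(b) FC to add: 5.894 − 0.1 = 5.794 mg/L as Cl₂.
(b) Cl₂ equivalent: 5.794 mg/L × 1,280,000 L = 7416 g.
(b) Product at 89.5% available Cl: 7416 / 0.895 = 8286 g.

(a) 1.18 ppm; (b) 8.29 kg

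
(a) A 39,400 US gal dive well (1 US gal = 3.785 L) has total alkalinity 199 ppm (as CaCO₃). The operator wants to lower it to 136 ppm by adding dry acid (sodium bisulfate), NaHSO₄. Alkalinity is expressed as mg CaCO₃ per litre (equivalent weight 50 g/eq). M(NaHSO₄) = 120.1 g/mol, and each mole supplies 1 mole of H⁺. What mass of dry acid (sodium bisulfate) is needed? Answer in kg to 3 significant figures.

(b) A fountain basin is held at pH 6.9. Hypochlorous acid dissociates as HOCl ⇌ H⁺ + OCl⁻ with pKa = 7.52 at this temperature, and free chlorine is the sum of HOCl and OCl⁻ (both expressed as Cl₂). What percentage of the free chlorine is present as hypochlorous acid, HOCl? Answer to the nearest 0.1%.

(a) 22.6 kg; (b) 80.7%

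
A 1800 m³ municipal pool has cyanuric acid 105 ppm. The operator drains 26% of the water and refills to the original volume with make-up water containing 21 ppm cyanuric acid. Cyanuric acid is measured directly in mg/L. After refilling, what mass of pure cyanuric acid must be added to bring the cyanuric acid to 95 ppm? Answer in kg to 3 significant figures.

21.3 kg

Volume: 1800 m³ = 1,800,000 L.
After draining 26% and refilling: 105 × 0.74 + 21 × 0.26 = 83.16 ppm.
Deficit to target: 95 − 83.16 = 11.84 mg/L.
Mass: 11.84 mg/L × 1,800,000 L = 21,310 g cyanuric acid.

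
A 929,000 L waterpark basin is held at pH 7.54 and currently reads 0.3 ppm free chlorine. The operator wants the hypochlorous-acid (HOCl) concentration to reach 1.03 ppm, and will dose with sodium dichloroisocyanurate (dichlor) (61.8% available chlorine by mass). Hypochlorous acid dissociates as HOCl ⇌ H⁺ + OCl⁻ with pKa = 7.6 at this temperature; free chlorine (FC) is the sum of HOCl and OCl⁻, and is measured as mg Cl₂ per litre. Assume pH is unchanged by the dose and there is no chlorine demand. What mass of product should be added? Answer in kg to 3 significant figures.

2.45 kg

[OCl⁻]/[HOCl] = 10^(pH − pKa) = 10^(7.54 − 7.6) = 0.871; fraction as HOCl = 1/(1 + 0.871) = 0.5345.
Free chlorine required for 1.03 ppm HOCl: 1.03 / 0.5345 = 1.927 ppm.
FC to add: 1.927 − 0.3 = 1.627 mg/L as Cl₂.
Cl₂ equivalent: 1.627 mg/L × 929,000 L = 1512 g.
Product at 61.8% available Cl: 1512 / 0.618 = 2446 g.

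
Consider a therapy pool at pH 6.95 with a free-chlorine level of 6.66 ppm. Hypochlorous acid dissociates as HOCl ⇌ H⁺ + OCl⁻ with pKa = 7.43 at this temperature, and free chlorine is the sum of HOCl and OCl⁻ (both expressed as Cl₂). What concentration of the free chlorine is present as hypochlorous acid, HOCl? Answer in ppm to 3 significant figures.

5.00 ppm

[OCl⁻]/[HOCl] = 10^(pH − pKa) = 10^(6.95 − 7.43) = 10^-0.48 = 0.3311.
Fraction as HOCl = 1 / (1 + 0.3311) = 0.7512.
HOCl = 0.7512 × 6.66 ppm = 5.003 ppm.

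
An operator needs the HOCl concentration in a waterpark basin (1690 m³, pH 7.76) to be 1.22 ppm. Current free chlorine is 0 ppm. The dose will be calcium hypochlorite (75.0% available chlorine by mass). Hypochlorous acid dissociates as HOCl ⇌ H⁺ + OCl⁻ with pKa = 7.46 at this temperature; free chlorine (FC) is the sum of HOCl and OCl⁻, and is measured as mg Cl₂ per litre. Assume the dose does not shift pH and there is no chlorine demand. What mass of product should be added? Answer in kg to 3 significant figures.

8.23 kg

Volume: 1690 m³ = 1,690,000 L.
[OCl⁻]/[HOCl] = 10^(pH − pKa) = 10^(7.76 − 7.46) = 1.995; fraction as HOCl = 1/(1 + 1.995) = 0.3339.
Free chlorine required for 1.22 ppm HOCl: 1.22 / 0.3339 = 3.654 ppm.
FC to add: 3.654 − 0 = 3.654 mg/L as Cl₂.
Cl₂ equivalent: 3.654 mg/L × 1,690,000 L = 6176 g.
Product at 75.0% available Cl: 6176 / 0.75 = 8234 g.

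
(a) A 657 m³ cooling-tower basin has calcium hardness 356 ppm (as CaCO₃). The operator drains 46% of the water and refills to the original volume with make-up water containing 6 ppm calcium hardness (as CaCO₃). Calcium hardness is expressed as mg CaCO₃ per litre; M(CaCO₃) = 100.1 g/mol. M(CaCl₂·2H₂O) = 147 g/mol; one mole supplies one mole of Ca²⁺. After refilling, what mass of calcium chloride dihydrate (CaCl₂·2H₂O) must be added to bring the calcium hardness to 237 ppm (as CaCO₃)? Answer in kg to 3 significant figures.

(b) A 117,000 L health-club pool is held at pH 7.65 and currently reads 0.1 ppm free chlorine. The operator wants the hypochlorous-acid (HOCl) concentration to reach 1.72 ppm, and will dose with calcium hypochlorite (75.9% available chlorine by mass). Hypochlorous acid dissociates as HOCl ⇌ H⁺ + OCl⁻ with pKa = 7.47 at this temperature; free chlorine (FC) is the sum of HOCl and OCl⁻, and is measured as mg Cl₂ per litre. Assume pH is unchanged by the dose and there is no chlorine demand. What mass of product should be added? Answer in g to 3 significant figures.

(a) 40.5 kg; (b) 651 g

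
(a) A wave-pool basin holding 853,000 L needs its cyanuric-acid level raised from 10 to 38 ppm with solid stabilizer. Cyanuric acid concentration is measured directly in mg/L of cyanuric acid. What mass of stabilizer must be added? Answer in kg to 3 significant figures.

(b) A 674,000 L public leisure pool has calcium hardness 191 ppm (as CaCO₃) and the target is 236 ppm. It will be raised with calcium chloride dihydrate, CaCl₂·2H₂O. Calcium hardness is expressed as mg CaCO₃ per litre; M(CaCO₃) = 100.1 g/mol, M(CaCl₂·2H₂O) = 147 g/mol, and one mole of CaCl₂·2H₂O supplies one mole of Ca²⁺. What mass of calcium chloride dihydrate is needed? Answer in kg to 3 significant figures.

(a) 23.9 kg; (b) 44.5 kg

(a) CYA to add: (38 − 10) = 28 mg/L × 853,000 L = 23,880 g cyanuric acid.

(b) Hardness to add: (236 − 191) = 45 mg/L as CaCO₃ × 674,000 L = 30,330 g as CaCO₃.
(b) Moles of Ca²⁺ (1 mol Ca²⁺ ≡ 1 mol CaCO₃): 30,330 / 100.1 g/mol = 303 mol.
(b) Mass of CaCl₂·2H₂O: 303 × 147 = 44,540 g.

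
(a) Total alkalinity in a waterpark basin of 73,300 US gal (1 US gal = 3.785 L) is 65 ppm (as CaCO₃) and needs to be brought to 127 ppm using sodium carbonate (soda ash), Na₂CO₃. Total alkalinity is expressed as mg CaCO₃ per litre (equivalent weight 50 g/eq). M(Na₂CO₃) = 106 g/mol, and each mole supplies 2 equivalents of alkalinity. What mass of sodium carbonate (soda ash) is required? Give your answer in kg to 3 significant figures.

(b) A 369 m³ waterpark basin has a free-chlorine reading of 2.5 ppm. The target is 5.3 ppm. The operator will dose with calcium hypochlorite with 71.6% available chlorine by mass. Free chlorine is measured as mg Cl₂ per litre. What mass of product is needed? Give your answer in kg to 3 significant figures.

(a) 18.2 kg; (b) 1.44 kg

(a) Volume: 73,300 US gal × 3.785 L/gal = 277,440 L.
(a) Alkalinity to add: (127 − 65) = 62 mg/L as CaCO₃ × 277,440 L = 17,200 g as CaCO₃.
(a) Equivalents: 17,200 g ÷ 50 g/eq = 344 eq.
(a) Each mole of Na₂CO₃ supplies 2 eq, so 344 / 2 = 172 mol.
(a) Mass: 172 mol × 106 g/mol = 18,230 g.

(b) Volume: 369 m³ = 369,000 L.
(b) Chlorine deficit: 5.3 − 2.5 = 2.8 ppm = 2.8 mg/L as Cl₂.
(b) Cl₂ equivalent needed: 2.8 mg/L × 369,000 L = 1,033,000 mg = 1033 g.
(b) Product at 71.6% available chlorine: 1033 / 0.716 = 1443 g.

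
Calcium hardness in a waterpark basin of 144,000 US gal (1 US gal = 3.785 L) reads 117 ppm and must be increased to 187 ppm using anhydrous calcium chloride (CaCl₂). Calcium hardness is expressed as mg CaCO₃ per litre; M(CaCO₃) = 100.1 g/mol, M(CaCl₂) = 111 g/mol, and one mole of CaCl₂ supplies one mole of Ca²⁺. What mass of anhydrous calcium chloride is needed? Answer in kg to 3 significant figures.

Volume: 144,000 US gal × 3.785 L/gal = 545,040 L.
Hardness to add: (187 − 117) = 70 mg/L as CaCO₃ × 545,040 L = 38,150 g as CaCO₃.
Moles of Ca²⁺ (1 mol Ca²⁺ ≡ 1 mol CaCO₃): 38,150 / 100.1 g/mol = 381.1 mol.
Mass of CaCl₂: 381.1 × 111 = 42,310 g.

42.3 kg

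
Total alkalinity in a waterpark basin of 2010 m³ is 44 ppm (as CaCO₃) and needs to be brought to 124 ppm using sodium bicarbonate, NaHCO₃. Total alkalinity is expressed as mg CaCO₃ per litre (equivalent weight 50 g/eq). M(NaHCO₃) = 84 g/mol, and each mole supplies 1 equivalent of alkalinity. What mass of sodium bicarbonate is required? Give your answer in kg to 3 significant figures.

270 kg

Volume: 2010 m³ = 2,010,000 L.
Alkalinity to add: (124 − 44) = 80 mg/L as CaCO₃ × 2,010,000 L = 160,800 g as CaCO₃.
Equivalents: 160,800 g ÷ 50 g/eq = 3216 eq.
NaHCO₃ supplies 1 eq per mole → 3216 mol.
Mass: 3216 mol × 84 g/mol = 270,100 g.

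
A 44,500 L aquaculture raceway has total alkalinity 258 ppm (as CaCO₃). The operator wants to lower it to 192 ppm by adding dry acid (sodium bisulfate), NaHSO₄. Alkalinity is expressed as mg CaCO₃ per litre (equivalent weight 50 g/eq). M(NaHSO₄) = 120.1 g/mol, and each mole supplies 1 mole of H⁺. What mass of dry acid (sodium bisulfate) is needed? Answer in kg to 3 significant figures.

7.05 kg

Alkalinity to neutralize: (258 − 192) = 66 mg/L as CaCO₃ × 44,500 L = 2937 g as CaCO₃.
Equivalents of H⁺ required: 2937 ÷ 50 g/eq = 58.74 eq = 58.74 mol NaHSO₄.
Mass of NaHSO₄: 58.74 × 120.1 = 7055 g.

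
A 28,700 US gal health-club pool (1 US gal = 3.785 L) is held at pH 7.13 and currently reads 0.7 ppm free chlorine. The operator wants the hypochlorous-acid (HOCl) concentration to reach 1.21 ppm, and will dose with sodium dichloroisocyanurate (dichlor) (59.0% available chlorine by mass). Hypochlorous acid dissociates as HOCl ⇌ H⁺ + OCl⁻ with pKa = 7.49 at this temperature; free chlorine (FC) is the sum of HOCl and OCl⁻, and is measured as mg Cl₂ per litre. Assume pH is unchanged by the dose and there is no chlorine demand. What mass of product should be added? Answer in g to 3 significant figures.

191 g

Volume: 28,700 US gal × 3.785 L/gal = 108,630 L.
[OCl⁻]/[HOCl] = 10^(pH − pKa) = 10^(7.13 − 7.49) = 0.4365; fraction as HOCl = 1/(1 + 0.4365) = 0.6961.
Free chlorine required for 1.21 ppm HOCl: 1.21 / 0.6961 = 1.738 ppm.
FC to add: 1.738 − 0.7 = 1.038 mg/L as Cl₂.
Cl₂ equivalent: 1.038 mg/L × 108,630 L = 112.8 g.
Product at 59.0% available Cl: 112.8 / 0.59 = 191.1 g.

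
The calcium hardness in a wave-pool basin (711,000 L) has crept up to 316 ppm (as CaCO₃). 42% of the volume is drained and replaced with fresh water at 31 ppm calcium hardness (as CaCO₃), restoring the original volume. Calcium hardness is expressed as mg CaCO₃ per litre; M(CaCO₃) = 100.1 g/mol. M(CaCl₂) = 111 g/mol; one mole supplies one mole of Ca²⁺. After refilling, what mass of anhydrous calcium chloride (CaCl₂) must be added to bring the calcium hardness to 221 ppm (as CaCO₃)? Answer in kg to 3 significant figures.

19.5 kg

After draining 42% and refilling: 316 × 0.58 + 31 × 0.42 = 196.3 ppm.
Deficit to target: 221 − 196.3 = 24.7 mg/L.
As CaCO₃: 24.7 mg/L × 711,000 L = 17,560 g; ÷ 100.1 = 175.4 mol Ca²⁺.
Mass: 175.4 × 111 = 19,470 g.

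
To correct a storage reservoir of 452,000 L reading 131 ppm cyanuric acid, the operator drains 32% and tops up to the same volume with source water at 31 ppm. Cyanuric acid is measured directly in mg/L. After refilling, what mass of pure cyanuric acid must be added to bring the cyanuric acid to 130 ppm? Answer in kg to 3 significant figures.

After draining 32% and refilling: 131 × 0.68 + 31 × 0.32 = 99 ppm.
Deficit to target: 130 − 99 = 31 mg/L.
Mass: 31 mg/L × 452,000 L = 14,010 g cyanuric acid.

14.0 kg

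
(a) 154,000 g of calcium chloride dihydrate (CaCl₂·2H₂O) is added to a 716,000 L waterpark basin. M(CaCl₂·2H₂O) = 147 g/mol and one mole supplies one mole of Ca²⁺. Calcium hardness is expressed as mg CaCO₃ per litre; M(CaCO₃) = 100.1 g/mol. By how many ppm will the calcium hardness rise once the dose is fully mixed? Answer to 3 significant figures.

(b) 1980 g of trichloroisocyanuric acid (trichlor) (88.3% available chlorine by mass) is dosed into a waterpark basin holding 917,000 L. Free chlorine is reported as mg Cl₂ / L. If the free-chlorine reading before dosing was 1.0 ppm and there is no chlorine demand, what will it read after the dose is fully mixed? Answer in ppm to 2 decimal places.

(a) 146 ppm; (b) 2.91 ppm

(a) Moles of Ca²⁺: 154,000 g ÷ 147 g/mol = 1048 mol.
(a) As CaCO₃: 1048 mol × 100.1 g/mol = 104,900 g.
(a) Rise: 104,900 g / 716,000 L × 1000 = 146.5 mg/L.

(b) Available chlorine delivered: 1980 g × 0.883 = 1748 g as Cl₂.
(b) Concentration rise: 1748 g / 917,000 L = 1.907 mg/L = 1.91 ppm.
(b) Final FC: 1.0 + 1.91 = 2.91 ppm.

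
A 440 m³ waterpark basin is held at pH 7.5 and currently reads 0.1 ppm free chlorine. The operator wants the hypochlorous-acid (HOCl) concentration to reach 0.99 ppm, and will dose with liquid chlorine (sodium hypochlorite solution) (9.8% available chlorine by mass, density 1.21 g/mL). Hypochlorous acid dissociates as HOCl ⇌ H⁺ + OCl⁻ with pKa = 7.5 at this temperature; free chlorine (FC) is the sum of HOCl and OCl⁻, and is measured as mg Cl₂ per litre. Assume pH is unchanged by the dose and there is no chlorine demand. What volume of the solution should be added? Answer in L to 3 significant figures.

6.98 L

Volume: 440 m³ = 440,000 L.
[OCl⁻]/[HOCl] = 10^(pH − pKa) = 10^(7.5 − 7.5) = 1; fraction as HOCl = 1/(1 + 1) = 0.5.
Free chlorine required for 0.99 ppm HOCl: 0.99 / 0.5 = 1.98 ppm.
FC to add: 1.98 − 0.1 = 1.88 mg/L as Cl₂.
Cl₂ equivalent: 1.88 mg/L × 440,000 L = 827.2 g.
Product at 9.8% available Cl: 827.2 / 0.098 = 8441 g.
Volume: 8441 g ÷ 1.21 g/mL = 6976 mL.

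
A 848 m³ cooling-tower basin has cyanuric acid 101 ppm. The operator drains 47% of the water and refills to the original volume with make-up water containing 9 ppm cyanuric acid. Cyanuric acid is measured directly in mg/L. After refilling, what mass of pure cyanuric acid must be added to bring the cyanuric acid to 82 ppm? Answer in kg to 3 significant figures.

20.6 kg

Volume: 848 m³ = 848,000 L.
After draining 47% and refilling: 101 × 0.53 + 9 × 0.47 = 57.76 ppm.
Deficit to target: 82 − 57.76 = 24.24 mg/L.
Mass: 24.24 mg/L × 848,000 L = 20,560 g cyanuric acid.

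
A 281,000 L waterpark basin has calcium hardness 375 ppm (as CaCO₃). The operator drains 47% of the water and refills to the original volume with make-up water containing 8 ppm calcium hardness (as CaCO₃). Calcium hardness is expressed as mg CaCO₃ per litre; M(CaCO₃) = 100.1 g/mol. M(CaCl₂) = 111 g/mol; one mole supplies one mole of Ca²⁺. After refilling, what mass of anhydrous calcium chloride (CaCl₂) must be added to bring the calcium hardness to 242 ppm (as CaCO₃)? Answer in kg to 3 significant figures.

After draining 47% and refilling: 375 × 0.53 + 8 × 0.47 = 202.51 ppm.
Deficit to target: 242 − 202.51 = 39.49 mg/L.
As CaCO₃: 39.49 mg/L × 281,000 L = 11,100 g; ÷ 100.1 = 110.9 mol Ca²⁺.
Mass: 110.9 × 111 = 12,310 g.

12.3 kg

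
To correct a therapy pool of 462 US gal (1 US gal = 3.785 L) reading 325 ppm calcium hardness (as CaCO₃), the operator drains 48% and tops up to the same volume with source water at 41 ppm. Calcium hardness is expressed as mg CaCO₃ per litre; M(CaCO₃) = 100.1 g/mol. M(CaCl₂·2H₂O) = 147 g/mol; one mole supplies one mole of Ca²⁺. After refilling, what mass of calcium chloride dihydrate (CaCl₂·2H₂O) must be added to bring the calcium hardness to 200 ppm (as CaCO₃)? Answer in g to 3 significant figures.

Volume: 462 US gal × 3.785 L/gal = 1,749 L.
After draining 48% and refilling: 325 × 0.52 + 41 × 0.48 = 188.68 ppm.
Deficit to target: 200 − 188.68 = 11.32 mg/L.
As CaCO₃: 11.32 mg/L × 1,749 L = 19.79 g; ÷ 100.1 = 0.1978 mol Ca²⁺.
Mass: 0.1978 × 147 = 29.07 g.

29.1 g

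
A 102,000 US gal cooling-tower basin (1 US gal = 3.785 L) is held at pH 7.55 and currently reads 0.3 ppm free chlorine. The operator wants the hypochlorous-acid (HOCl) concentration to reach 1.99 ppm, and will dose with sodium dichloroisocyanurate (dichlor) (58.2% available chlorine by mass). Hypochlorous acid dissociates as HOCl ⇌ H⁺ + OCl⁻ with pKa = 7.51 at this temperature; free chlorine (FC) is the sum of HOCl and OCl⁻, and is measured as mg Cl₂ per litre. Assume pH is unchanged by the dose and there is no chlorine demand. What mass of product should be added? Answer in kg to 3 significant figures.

2.57 kg

Volume: 102,000 US gal × 3.785 L/gal = 386,070 L.
[OCl⁻]/[HOCl] = 10^(pH − pKa) = 10^(7.55 − 7.51) = 1.096; fraction as HOCl = 1/(1 + 1.096) = 0.477.
Free chlorine required for 1.99 ppm HOCl: 1.99 / 0.477 = 4.172 ppm.
FC to add: 4.172 − 0.3 = 3.872 mg/L as Cl₂.
Cl₂ equivalent: 3.872 mg/L × 386,070 L = 1495 g.
Product at 58.2% available Cl: 1495 / 0.582 = 2568 g.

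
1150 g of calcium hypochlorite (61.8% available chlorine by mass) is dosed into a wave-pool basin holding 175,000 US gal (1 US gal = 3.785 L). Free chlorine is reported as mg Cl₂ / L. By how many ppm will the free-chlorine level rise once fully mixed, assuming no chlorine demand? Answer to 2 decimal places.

Volume: 175,000 US gal × 3.785 L/gal = 662,375 L.
Available chlorine delivered: 1150 g × 0.618 = 710.7 g as Cl₂.
Concentration rise: 710.7 g / 662,375 L = 1.073 mg/L = 1.07 ppm.

1.07 ppm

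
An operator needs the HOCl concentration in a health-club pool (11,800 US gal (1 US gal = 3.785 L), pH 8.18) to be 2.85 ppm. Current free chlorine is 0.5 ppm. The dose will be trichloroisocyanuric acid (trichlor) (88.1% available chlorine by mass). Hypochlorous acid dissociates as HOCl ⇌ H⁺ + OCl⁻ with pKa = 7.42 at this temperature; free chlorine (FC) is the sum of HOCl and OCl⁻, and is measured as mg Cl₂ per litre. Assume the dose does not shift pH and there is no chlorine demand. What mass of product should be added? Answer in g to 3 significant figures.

Volume: 11,800 US gal × 3.785 L/gal = 44,663 L.
[OCl⁻]/[HOCl] = 10^(pH − pKa) = 10^(8.18 − 7.42) = 5.754; fraction as HOCl = 1/(1 + 5.754) = 0.1481.
Free chlorine required for 2.85 ppm HOCl: 2.85 / 0.1481 = 19.25 ppm.
FC to add: 19.25 − 0.5 = 18.75 mg/L as Cl₂.
Cl₂ equivalent: 18.75 mg/L × 44,663 L = 837.4 g.
Product at 88.1% available Cl: 837.4 / 0.881 = 950.5 g.

951 g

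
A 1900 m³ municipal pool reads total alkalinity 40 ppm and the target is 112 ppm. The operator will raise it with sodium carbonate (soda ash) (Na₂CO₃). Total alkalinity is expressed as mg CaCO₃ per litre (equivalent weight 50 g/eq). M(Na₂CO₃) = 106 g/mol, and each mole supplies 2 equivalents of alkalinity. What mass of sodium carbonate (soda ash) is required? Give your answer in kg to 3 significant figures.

Volume: 1900 m³ = 1,900,000 L.
Alkalinity to add: (112 − 40) = 72 mg/L as CaCO₃ × 1,900,000 L = 136,800 g as CaCO₃.
Equivalents: 136,800 g ÷ 50 g/eq = 2736 eq.
Each mole of Na₂CO₃ supplies 2 eq, so 2736 / 2 = 1368 mol.
Mass: 1368 mol × 106 g/mol = 145,000 g.

145 kg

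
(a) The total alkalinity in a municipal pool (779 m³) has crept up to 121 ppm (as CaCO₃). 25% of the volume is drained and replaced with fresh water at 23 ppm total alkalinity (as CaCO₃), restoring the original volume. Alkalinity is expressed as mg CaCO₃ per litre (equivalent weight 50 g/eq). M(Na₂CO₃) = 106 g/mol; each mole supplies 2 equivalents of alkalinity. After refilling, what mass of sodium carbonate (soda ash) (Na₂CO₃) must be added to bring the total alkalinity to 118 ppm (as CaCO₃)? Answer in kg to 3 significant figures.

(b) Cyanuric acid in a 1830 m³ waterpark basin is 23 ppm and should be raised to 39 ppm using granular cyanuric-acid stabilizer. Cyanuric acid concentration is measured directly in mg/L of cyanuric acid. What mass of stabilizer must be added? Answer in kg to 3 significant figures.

(a) 17.8 kg; (b) 29.3 kg

(a) Volume: 779 m³ = 779,000 L.
(a) After draining 25% and refilling: 121 × 0.75 + 23 × 0.25 = 96.5 ppm.
(a) Deficit to target: 118 − 96.5 = 21.5 mg/L.
(a) As CaCO₃: 21.5 mg/L × 779,000 L = 16,750 g; ÷ 50 g/eq ÷ 2 = 167.5 mol Na₂CO₃.
(a) Mass: 167.5 × 106 = 17,750 g.

(b) Volume: 1830 m³ = 1,830,000 L.
(b) CYA to add: (39 − 23) = 16 mg/L × 1,830,000 L = 29,280 g cyanuric acid.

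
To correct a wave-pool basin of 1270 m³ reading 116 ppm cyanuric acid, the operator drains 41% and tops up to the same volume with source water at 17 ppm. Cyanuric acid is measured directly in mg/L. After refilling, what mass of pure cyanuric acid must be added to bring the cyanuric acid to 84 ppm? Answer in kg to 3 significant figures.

10.9 kg

Volume: 1270 m³ = 1,270,000 L.
After draining 41% and refilling: 116 × 0.59 + 17 × 0.41 = 75.41 ppm.
Deficit to target: 84 − 75.41 = 8.59 mg/L.
Mass: 8.59 mg/L × 1,270,000 L = 10,910 g cyanuric acid.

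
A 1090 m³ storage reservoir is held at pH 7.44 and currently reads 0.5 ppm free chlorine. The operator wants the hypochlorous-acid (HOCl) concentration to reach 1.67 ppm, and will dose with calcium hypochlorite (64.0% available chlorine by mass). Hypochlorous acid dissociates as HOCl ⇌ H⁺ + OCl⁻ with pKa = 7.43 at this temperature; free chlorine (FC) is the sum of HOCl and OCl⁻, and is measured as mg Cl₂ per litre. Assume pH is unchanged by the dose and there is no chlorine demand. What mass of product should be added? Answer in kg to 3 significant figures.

4.90 kg

Volume: 1090 m³ = 1,090,000 L.
[OCl⁻]/[HOCl] = 10^(pH − pKa) = 10^(7.44 − 7.43) = 1.023; fraction as HOCl = 1/(1 + 1.023) = 0.4942.
Free chlorine required for 1.67 ppm HOCl: 1.67 / 0.4942 = 3.379 ppm.
FC to add: 3.379 − 0.5 = 2.879 mg/L as Cl₂.
Cl₂ equivalent: 2.879 mg/L × 1,090,000 L = 3138 g.
Product at 64.0% available Cl: 3138 / 0.64 = 4903 g.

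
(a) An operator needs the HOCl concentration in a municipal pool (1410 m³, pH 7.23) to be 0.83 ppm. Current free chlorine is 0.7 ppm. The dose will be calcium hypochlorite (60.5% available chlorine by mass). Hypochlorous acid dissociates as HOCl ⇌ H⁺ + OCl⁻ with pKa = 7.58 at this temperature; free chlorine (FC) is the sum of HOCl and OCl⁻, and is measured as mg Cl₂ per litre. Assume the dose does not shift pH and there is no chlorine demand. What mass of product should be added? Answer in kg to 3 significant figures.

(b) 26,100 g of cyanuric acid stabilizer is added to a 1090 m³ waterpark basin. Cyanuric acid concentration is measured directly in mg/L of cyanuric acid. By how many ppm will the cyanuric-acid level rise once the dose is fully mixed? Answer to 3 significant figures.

(a) 1.17 kg; (b) 23.9 ppm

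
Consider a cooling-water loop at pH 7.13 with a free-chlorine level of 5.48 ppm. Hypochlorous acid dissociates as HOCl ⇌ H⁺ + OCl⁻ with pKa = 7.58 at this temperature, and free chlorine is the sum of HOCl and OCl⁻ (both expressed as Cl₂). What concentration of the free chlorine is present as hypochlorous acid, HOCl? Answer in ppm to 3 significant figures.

4.04 ppm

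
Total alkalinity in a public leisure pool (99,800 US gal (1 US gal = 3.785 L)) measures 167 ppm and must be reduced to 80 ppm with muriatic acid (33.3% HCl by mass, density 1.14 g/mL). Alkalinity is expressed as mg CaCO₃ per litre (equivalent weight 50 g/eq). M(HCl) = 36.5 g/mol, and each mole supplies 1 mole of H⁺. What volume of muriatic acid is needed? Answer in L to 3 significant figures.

Volume: 99,800 US gal × 3.785 L/gal = 377,743 L.
Alkalinity to neutralize: (167 − 80) = 87 mg/L as CaCO₃ × 377,743 L = 32,860 g as CaCO₃.
Equivalents of H⁺ required: 32,860 ÷ 50 g/eq = 657.3 eq = 657.3 mol HCl.
Mass of HCl: 657.3 × 36.5 = 23,990 g.
Mass of 33.3% solution: 23,990 / 0.333 = 72,040 g.
Volume: 72,040 g ÷ 1.14 g/mL = 63,200 mL.

63.2 L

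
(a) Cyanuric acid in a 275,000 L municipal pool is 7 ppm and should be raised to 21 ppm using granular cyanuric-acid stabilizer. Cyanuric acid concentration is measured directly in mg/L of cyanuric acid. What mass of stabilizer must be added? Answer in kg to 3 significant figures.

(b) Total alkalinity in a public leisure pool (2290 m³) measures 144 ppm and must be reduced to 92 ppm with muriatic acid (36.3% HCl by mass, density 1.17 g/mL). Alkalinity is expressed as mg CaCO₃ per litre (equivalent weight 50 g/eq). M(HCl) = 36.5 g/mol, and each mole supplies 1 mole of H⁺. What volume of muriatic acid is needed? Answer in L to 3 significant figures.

(a) CYA to add: (21 − 7) = 14 mg/L × 275,000 L = 3850 g cyanuric acid.

(b) Volume: 2290 m³ = 2,290,000 L.
(b) Alkalinity to neutralize: (144 − 92) = 52 mg/L as CaCO₃ × 2,290,000 L = 119,100 g as CaCO₃.
(b) Equivalents of H⁺ required: 119,100 ÷ 50 g/eq = 2382 eq = 2382 mol HCl.
(b) Mass of HCl: 2382 × 36.5 = 86,930 g.
(b) Mass of 36.3% solution: 86,930 / 0.363 = 239,500 g.
(b) Volume: 239,500 g ÷ 1.17 g/mL = 204,700 mL.

(a) 3.85 kg; (b) 205 L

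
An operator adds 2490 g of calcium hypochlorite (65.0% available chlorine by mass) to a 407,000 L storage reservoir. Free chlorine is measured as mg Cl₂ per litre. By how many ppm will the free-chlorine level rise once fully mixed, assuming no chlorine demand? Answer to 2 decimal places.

Available chlorine delivered: 2490 g × 0.65 = 1618 g as Cl₂.
Concentration rise: 1618 g / 407,000 L = 3.977 mg/L = 3.98 ppm.

3.98 ppm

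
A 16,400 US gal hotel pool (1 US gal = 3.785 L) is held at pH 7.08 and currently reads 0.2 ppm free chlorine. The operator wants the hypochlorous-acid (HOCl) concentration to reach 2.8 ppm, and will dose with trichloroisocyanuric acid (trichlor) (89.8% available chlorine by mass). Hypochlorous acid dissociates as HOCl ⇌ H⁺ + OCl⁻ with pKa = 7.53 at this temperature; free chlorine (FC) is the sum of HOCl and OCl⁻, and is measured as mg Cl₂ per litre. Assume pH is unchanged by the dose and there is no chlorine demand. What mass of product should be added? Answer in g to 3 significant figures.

248 g

Volume: 16,400 US gal × 3.785 L/gal = 62,074 L.
[OCl⁻]/[HOCl] = 10^(pH − pKa) = 10^(7.08 − 7.53) = 0.3548; fraction as HOCl = 1/(1 + 0.3548) = 0.7381.
Free chlorine required for 2.8 ppm HOCl: 2.8 / 0.7381 = 3.793 ppm.
FC to add: 3.793 − 0.2 = 3.593 mg/L as Cl₂.
Cl₂ equivalent: 3.593 mg/L × 62,074 L = 223.1 g.
Product at 89.8% available Cl: 223.1 / 0.898 = 248.4 g.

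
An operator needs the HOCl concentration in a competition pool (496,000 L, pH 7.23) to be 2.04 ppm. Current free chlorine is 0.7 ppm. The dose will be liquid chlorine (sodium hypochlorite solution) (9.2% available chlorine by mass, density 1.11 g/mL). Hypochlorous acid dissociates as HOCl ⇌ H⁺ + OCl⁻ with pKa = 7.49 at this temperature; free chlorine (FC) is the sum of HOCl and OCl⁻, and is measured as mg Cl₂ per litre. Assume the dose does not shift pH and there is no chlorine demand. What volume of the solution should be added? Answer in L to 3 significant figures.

[OCl⁻]/[HOCl] = 10^(pH − pKa) = 10^(7.23 − 7.49) = 0.5495; fraction as HOCl = 1/(1 + 0.5495) = 0.6454.
Free chlorine required for 2.04 ppm HOCl: 2.04 / 0.6454 = 3.161 ppm.
FC to add: 3.161 − 0.7 = 2.461 mg/L as Cl₂.
Cl₂ equivalent: 2.461 mg/L × 496,000 L = 1221 g.
Product at 9.2% available Cl: 1221 / 0.092 = 13,270 g.
Volume: 13,270 g ÷ 1.11 g/mL = 11,950 mL.

12.0 L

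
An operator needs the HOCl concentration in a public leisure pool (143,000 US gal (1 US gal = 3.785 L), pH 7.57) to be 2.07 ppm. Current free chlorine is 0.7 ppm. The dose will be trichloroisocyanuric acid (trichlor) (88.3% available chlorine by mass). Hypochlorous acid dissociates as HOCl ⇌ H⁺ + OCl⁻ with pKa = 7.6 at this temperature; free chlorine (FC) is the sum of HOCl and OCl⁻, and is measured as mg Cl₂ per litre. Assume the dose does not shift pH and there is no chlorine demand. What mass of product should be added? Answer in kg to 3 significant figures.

2.02 kg

Volume: 143,000 US gal × 3.785 L/gal = 541,255 L.
[OCl⁻]/[HOCl] = 10^(pH − pKa) = 10^(7.57 − 7.6) = 0.9333; fraction as HOCl = 1/(1 + 0.9333) = 0.5173.
Free chlorine required for 2.07 ppm HOCl: 2.07 / 0.5173 = 4.002 ppm.
FC to add: 4.002 − 0.7 = 3.302 mg/L as Cl₂.
Cl₂ equivalent: 3.302 mg/L × 541,255 L = 1787 g.
Product at 88.3% available Cl: 1787 / 0.883 = 2024 g.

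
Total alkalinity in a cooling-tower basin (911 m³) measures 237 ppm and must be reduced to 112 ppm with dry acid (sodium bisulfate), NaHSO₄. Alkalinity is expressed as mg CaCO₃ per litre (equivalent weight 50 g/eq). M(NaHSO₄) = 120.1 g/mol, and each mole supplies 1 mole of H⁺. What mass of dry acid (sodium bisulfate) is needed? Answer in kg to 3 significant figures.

274 kg

Volume: 911 m³ = 911,000 L.
Alkalinity to neutralize: (237 − 112) = 125 mg/L as CaCO₃ × 911,000 L = 113,900 g as CaCO₃.
Equivalents of H⁺ required: 113,900 ÷ 50 g/eq = 2278 eq = 2278 mol NaHSO₄.
Mass of NaHSO₄: 2278 × 120.1 = 273,500 g.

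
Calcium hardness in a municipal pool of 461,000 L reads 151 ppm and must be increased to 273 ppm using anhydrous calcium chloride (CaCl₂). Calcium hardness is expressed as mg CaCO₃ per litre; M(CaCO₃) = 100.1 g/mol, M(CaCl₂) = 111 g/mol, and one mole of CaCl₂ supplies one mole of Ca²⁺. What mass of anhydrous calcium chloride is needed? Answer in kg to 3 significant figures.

62.4 kg

Hardness to add: (273 − 151) = 122 mg/L as CaCO₃ × 461,000 L = 56,240 g as CaCO₃.
Moles of Ca²⁺ (1 mol Ca²⁺ ≡ 1 mol CaCO₃): 56,240 / 100.1 g/mol = 561.9 mol.
Mass of CaCl₂: 561.9 × 111 = 62,370 g.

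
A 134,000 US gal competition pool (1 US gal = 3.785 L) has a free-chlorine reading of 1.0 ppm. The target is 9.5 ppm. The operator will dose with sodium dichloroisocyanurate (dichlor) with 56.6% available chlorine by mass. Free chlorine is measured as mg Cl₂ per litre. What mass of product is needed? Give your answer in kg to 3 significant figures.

7.62 kg

Volume: 134,000 US gal × 3.785 L/gal = 507,190 L.
Chlorine deficit: 9.5 − 1.0 = 8.5 ppm = 8.5 mg/L as Cl₂.
Cl₂ equivalent needed: 8.5 mg/L × 507,190 L = 4,311,000 mg = 4311 g.
Product at 56.6% available chlorine: 4311 / 0.566 = 7617 g.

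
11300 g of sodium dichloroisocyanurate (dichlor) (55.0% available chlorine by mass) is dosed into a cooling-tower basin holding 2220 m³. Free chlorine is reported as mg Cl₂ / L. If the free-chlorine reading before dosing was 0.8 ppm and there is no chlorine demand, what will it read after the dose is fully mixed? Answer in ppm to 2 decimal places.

3.60 ppm

Volume: 2220 m³ = 2,220,000 L.
Available chlorine delivered: 11,300 g × 0.55 = 6215 g as Cl₂.
Concentration rise: 6215 g / 2,220,000 L = 2.8 mg/L = 2.80 ppm.
Final FC: 0.8 + 2.80 = 3.60 ppm.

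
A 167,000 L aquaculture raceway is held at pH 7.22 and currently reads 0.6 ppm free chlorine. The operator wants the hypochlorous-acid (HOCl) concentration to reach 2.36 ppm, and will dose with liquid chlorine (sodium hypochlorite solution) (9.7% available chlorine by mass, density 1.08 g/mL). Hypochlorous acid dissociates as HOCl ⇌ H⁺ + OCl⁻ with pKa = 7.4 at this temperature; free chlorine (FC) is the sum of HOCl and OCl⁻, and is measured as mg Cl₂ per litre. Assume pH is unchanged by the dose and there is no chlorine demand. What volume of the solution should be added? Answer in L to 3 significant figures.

5.29 L

[OCl⁻]/[HOCl] = 10^(pH − pKa) = 10^(7.22 − 7.4) = 0.6607; fraction as HOCl = 1/(1 + 0.6607) = 0.6022.
Free chlorine required for 2.36 ppm HOCl: 2.36 / 0.6022 = 3.919 ppm.
FC to add: 3.919 − 0.6 = 3.319 mg/L as Cl₂.
Cl₂ equivalent: 3.319 mg/L × 167,000 L = 554.3 g.
Product at 9.7% available Cl: 554.3 / 0.097 = 5715 g.
Volume: 5715 g ÷ 1.08 g/mL = 5291 mL.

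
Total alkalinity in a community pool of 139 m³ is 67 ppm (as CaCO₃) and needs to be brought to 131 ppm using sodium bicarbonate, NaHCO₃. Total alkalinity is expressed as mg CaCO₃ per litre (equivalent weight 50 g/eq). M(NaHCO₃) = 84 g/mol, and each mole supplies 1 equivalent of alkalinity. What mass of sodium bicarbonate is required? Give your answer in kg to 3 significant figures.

Volume: 139 m³ = 139,000 L.
Alkalinity to add: (131 − 67) = 64 mg/L as CaCO₃ × 139,000 L = 8896 g as CaCO₃.
Equivalents: 8896 g ÷ 50 g/eq = 177.9 eq.
NaHCO₃ supplies 1 eq per mole → 177.9 mol.
Mass: 177.9 mol × 84 g/mol = 14,950 g.

14.9 kg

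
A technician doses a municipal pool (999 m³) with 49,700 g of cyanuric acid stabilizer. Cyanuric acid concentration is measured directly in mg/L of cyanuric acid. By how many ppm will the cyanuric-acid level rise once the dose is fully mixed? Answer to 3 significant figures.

Volume: 999 m³ = 999,000 L.
Rise: 49,700 g / 999,000 L × 1000 = 49.75 mg/L.

49.7 ppm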